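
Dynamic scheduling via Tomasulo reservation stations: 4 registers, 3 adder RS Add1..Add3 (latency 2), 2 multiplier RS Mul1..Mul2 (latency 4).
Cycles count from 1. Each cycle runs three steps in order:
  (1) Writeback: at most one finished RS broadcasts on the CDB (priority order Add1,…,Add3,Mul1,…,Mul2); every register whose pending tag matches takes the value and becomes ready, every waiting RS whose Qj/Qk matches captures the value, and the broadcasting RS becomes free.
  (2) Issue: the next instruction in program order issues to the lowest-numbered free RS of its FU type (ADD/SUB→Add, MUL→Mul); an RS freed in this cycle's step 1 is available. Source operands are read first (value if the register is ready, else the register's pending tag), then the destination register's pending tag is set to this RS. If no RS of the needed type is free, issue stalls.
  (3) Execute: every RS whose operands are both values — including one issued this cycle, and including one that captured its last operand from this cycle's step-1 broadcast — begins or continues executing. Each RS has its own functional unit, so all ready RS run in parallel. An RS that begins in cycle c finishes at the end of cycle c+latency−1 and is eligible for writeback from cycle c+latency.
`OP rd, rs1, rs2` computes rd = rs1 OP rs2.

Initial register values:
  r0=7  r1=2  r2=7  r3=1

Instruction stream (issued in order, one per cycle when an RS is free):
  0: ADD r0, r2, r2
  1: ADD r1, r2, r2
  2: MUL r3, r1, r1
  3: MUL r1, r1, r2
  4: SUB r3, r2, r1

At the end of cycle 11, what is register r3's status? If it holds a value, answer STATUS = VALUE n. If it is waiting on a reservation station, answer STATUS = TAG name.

STATUS = VALUE -91

  c1: issue ADD r0<-Add1  regs: r0:Add1,r1:2,r2:7,r3:1
  c2: issue ADD r1<-Add2  regs: r0:Add1,r1:Add2,r2:7,r3:1
  c3: CDB Add1=14; issue MUL r3<-Mul1  regs: r0:14,r1:Add2,r2:7,r3:Mul1
  c4: CDB Add2=14; issue MUL r1<-Mul2  regs: r0:14,r1:Mul2,r2:7,r3:Mul1
  c5: issue SUB r3<-Add1  regs: r0:14,r1:Mul2,r2:7,r3:Add1
  c6: -  regs: r0:14,r1:Mul2,r2:7,r3:Add1
  c7: -  regs: r0:14,r1:Mul2,r2:7,r3:Add1
  c8: CDB Mul1=196  regs: r0:14,r1:Mul2,r2:7,r3:Add1
  c9: CDB Mul2=98  regs: r0:14,r1:98,r2:7,r3:Add1
  c10: -  regs: r0:14,r1:98,r2:7,r3:Add1
  c11: CDB Add1=-91  regs: r0:14,r1:98,r2:7,r3:-91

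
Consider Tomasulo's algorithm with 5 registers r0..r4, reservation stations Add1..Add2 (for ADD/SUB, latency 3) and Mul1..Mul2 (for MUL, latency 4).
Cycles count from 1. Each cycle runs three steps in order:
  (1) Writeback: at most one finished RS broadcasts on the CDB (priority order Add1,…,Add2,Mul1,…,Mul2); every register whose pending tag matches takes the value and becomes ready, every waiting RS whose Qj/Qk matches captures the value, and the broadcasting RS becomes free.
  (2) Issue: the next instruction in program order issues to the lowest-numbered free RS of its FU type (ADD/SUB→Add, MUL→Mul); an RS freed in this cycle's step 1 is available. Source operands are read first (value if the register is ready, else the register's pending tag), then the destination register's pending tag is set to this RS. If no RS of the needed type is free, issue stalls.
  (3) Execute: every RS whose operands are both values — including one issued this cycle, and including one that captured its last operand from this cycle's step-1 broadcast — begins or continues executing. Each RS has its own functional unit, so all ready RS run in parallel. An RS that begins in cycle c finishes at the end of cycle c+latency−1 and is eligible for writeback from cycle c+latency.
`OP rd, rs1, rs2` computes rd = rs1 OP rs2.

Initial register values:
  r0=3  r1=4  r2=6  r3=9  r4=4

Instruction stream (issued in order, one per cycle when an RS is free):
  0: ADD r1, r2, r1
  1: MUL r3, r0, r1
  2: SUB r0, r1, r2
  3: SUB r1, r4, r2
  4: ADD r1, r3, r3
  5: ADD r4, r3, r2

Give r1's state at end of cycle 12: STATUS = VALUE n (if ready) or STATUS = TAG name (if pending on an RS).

cycle 1: issue ADD r1<-Add1 // r0:3,r1:Add1,r2:6,r3:9,r4:4
cycle 2: issue MUL r3<-Mul1 // r0:3,r1:Add1,r2:6,r3:Mul1,r4:4
cycle 3: issue SUB r0<-Add2 // r0:Add2,r1:Add1,r2:6,r3:Mul1,r4:4
cycle 4: CDB Add1=10; issue SUB r1<-Add1 // r0:Add2,r1:Add1,r2:6,r3:Mul1,r4:4
cycle 5: stall // r0:Add2,r1:Add1,r2:6,r3:Mul1,r4:4
cycle 6: stall // r0:Add2,r1:Add1,r2:6,r3:Mul1,r4:4
cycle 7: CDB Add1=-2; issue ADD r1<-Add1 // r0:Add2,r1:Add1,r2:6,r3:Mul1,r4:4
cycle 8: CDB Add2=4; issue ADD r4<-Add2 // r0:4,r1:Add1,r2:6,r3:Mul1,r4:Add2
cycle 9: CDB Mul1=30 // r0:4,r1:Add1,r2:6,r3:30,r4:Add2
cycle 10: - // r0:4,r1:Add1,r2:6,r3:30,r4:Add2
cycle 11: - // r0:4,r1:Add1,r2:6,r3:30,r4:Add2
cycle 12: CDB Add1=60 // r0:4,r1:60,r2:6,r3:30,r4:Add2

STATUS = VALUE 60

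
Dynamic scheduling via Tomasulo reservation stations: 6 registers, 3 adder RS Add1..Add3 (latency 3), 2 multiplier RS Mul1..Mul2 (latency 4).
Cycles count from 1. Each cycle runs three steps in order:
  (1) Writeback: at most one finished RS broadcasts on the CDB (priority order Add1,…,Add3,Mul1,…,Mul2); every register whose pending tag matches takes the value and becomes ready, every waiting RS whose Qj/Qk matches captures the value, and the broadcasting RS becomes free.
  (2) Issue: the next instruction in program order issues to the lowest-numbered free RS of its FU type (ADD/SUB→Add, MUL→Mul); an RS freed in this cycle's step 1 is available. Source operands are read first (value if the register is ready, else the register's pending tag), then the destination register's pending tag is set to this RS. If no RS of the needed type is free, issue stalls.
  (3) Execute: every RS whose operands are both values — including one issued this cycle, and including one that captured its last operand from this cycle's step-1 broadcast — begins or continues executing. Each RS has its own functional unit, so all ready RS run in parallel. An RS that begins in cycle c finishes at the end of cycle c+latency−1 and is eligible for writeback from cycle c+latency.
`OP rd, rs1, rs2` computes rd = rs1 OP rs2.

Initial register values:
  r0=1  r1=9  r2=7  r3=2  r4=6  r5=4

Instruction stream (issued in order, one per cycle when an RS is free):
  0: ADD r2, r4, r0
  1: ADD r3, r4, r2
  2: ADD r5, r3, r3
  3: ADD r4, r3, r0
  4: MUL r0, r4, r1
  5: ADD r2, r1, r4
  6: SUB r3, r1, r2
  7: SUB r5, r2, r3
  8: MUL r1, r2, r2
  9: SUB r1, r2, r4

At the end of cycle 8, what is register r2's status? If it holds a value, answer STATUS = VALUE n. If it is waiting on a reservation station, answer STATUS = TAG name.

  c1: issue ADD r2<-Add1  regs: r0:1,r1:9,r2:Add1,r3:2,r4:6,r5:4
  c2: issue ADD r3<-Add2  regs: r0:1,r1:9,r2:Add1,r3:Add2,r4:6,r5:4
  c3: issue ADD r5<-Add3  regs: r0:1,r1:9,r2:Add1,r3:Add2,r4:6,r5:Add3
  c4: CDB Add1=7; issue ADD r4<-Add1  regs: r0:1,r1:9,r2:7,r3:Add2,r4:Add1,r5:Add3
  c5: issue MUL r0<-Mul1  regs: r0:Mul1,r1:9,r2:7,r3:Add2,r4:Add1,r5:Add3
  c6: stall  regs: r0:Mul1,r1:9,r2:7,r3:Add2,r4:Add1,r5:Add3
  c7: CDB Add2=13; issue ADD r2<-Add2  regs: r0:Mul1,r1:9,r2:Add2,r3:13,r4:Add1,r5:Add3
  c8: stall  regs: r0:Mul1,r1:9,r2:Add2,r3:13,r4:Add1,r5:Add3

STATUS = TAG Add2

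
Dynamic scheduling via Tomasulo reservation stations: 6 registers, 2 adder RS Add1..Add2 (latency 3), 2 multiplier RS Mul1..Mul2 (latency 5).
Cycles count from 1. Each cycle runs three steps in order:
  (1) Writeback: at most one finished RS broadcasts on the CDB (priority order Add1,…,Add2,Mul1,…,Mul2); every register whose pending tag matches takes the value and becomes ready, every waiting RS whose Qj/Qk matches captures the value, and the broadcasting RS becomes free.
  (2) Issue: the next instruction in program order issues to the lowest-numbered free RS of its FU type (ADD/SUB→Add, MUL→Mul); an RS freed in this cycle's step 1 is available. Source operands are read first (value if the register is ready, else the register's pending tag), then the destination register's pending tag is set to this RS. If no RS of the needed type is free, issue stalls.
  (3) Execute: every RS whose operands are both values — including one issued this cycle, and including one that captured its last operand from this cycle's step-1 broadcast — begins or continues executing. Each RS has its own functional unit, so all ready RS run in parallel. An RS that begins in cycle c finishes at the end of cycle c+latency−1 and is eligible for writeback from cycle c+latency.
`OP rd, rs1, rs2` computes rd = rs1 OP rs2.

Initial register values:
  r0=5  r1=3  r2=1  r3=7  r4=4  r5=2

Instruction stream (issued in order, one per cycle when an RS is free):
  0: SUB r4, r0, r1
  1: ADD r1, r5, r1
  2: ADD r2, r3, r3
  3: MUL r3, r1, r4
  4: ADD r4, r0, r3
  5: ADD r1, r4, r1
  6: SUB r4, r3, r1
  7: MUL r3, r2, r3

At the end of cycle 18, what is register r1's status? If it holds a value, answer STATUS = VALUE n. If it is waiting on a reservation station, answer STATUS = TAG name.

STATUS = VALUE 20

c1: issue SUB r4<-Add1 | r0:5,r1:3,r2:1,r3:7,r4:Add1,r5:2
c2: issue ADD r1<-Add2 | r0:5,r1:Add2,r2:1,r3:7,r4:Add1,r5:2
c3: stall | r0:5,r1:Add2,r2:1,r3:7,r4:Add1,r5:2
c4: CDB Add1=2; issue ADD r2<-Add1 | r0:5,r1:Add2,r2:Add1,r3:7,r4:2,r5:2
c5: CDB Add2=5; issue MUL r3<-Mul1 | r0:5,r1:5,r2:Add1,r3:Mul1,r4:2,r5:2
c6: issue ADD r4<-Add2 | r0:5,r1:5,r2:Add1,r3:Mul1,r4:Add2,r5:2
c7: CDB Add1=14; issue ADD r1<-Add1 | r0:5,r1:Add1,r2:14,r3:Mul1,r4:Add2,r5:2
c8: stall | r0:5,r1:Add1,r2:14,r3:Mul1,r4:Add2,r5:2
c9: stall | r0:5,r1:Add1,r2:14,r3:Mul1,r4:Add2,r5:2
c10: CDB Mul1=10; stall | r0:5,r1:Add1,r2:14,r3:10,r4:Add2,r5:2
c11: stall | r0:5,r1:Add1,r2:14,r3:10,r4:Add2,r5:2
c12: stall | r0:5,r1:Add1,r2:14,r3:10,r4:Add2,r5:2
c13: CDB Add2=15; issue SUB r4<-Add2 | r0:5,r1:Add1,r2:14,r3:10,r4:Add2,r5:2
c14: issue MUL r3<-Mul1 | r0:5,r1:Add1,r2:14,r3:Mul1,r4:Add2,r5:2
c15: - | r0:5,r1:Add1,r2:14,r3:Mul1,r4:Add2,r5:2
c16: CDB Add1=20 | r0:5,r1:20,r2:14,r3:Mul1,r4:Add2,r5:2
c17: - | r0:5,r1:20,r2:14,r3:Mul1,r4:Add2,r5:2
c18: - | r0:5,r1:20,r2:14,r3:Mul1,r4:Add2,r5:2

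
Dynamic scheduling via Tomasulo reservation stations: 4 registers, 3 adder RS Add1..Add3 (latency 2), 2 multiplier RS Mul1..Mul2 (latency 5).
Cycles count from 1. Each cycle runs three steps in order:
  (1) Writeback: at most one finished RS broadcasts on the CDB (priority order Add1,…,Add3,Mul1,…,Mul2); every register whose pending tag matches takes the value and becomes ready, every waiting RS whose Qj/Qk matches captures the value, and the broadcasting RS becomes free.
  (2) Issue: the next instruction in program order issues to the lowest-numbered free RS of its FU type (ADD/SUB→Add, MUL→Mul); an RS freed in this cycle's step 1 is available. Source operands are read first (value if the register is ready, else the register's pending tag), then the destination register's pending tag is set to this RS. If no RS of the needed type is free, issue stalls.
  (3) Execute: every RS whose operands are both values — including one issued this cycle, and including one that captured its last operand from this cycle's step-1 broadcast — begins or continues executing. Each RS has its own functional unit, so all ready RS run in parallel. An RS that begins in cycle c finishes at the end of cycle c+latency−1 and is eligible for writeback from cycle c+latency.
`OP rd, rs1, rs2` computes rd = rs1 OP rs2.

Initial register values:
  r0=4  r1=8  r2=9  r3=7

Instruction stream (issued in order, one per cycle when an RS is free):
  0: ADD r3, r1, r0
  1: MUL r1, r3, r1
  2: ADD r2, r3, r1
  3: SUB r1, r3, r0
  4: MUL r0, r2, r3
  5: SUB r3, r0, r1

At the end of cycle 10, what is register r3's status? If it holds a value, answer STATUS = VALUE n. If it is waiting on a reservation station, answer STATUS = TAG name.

STATUS = TAG Add2

  c1: issue ADD r3<-Add1  regs: r0:4,r1:8,r2:9,r3:Add1
  c2: issue MUL r1<-Mul1  regs: r0:4,r1:Mul1,r2:9,r3:Add1
  c3: CDB Add1=12; issue ADD r2<-Add1  regs: r0:4,r1:Mul1,r2:Add1,r3:12
  c4: issue SUB r1<-Add2  regs: r0:4,r1:Add2,r2:Add1,r3:12
  c5: issue MUL r0<-Mul2  regs: r0:Mul2,r1:Add2,r2:Add1,r3:12
  c6: CDB Add2=8; issue SUB r3<-Add2  regs: r0:Mul2,r1:8,r2:Add1,r3:Add2
  c7: -  regs: r0:Mul2,r1:8,r2:Add1,r3:Add2
  c8: CDB Mul1=96  regs: r0:Mul2,r1:8,r2:Add1,r3:Add2
  c9: -  regs: r0:Mul2,r1:8,r2:Add1,r3:Add2
  c10: CDB Add1=108  regs: r0:Mul2,r1:8,r2:108,r3:Add2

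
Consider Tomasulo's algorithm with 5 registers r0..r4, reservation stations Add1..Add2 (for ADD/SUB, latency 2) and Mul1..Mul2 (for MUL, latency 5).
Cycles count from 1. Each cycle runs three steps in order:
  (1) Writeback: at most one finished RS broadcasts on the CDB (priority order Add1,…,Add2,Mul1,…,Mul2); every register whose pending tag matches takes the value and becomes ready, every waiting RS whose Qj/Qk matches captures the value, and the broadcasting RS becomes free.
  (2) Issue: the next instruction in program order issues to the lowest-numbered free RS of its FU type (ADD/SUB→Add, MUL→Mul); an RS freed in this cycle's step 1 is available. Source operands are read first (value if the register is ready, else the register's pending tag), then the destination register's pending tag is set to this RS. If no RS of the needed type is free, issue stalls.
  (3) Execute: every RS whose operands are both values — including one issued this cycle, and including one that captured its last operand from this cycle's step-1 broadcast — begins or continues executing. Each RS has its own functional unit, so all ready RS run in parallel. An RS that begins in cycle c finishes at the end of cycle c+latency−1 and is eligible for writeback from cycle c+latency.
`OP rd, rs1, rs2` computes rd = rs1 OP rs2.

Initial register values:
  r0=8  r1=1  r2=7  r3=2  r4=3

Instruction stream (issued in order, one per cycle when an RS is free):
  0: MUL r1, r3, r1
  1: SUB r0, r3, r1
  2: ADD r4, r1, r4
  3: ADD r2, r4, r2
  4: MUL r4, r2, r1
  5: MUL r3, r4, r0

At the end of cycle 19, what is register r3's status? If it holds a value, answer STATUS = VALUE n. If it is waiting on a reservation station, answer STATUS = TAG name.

STATUS = TAG Mul2

cycle 1: issue MUL r1<-Mul1 // r0:8,r1:Mul1,r2:7,r3:2,r4:3
cycle 2: issue SUB r0<-Add1 // r0:Add1,r1:Mul1,r2:7,r3:2,r4:3
cycle 3: issue ADD r4<-Add2 // r0:Add1,r1:Mul1,r2:7,r3:2,r4:Add2
cycle 4: stall // r0:Add1,r1:Mul1,r2:7,r3:2,r4:Add2
cycle 5: stall // r0:Add1,r1:Mul1,r2:7,r3:2,r4:Add2
cycle 6: CDB Mul1=2; stall // r0:Add1,r1:2,r2:7,r3:2,r4:Add2
cycle 7: stall // r0:Add1,r1:2,r2:7,r3:2,r4:Add2
cycle 8: CDB Add1=0; issue ADD r2<-Add1 // r0:0,r1:2,r2:Add1,r3:2,r4:Add2
cycle 9: CDB Add2=5; issue MUL r4<-Mul1 // r0:0,r1:2,r2:Add1,r3:2,r4:Mul1
cycle 10: issue MUL r3<-Mul2 // r0:0,r1:2,r2:Add1,r3:Mul2,r4:Mul1
cycle 11: CDB Add1=12 // r0:0,r1:2,r2:12,r3:Mul2,r4:Mul1
cycle 12: - // r0:0,r1:2,r2:12,r3:Mul2,r4:Mul1
cycle 13: - // r0:0,r1:2,r2:12,r3:Mul2,r4:Mul1
cycle 14: - // r0:0,r1:2,r2:12,r3:Mul2,r4:Mul1
cycle 15: - // r0:0,r1:2,r2:12,r3:Mul2,r4:Mul1
cycle 16: CDB Mul1=24 // r0:0,r1:2,r2:12,r3:Mul2,r4:24
cycle 17: - // r0:0,r1:2,r2:12,r3:Mul2,r4:24
cycle 18: - // r0:0,r1:2,r2:12,r3:Mul2,r4:24
cycle 19: - // r0:0,r1:2,r2:12,r3:Mul2,r4:24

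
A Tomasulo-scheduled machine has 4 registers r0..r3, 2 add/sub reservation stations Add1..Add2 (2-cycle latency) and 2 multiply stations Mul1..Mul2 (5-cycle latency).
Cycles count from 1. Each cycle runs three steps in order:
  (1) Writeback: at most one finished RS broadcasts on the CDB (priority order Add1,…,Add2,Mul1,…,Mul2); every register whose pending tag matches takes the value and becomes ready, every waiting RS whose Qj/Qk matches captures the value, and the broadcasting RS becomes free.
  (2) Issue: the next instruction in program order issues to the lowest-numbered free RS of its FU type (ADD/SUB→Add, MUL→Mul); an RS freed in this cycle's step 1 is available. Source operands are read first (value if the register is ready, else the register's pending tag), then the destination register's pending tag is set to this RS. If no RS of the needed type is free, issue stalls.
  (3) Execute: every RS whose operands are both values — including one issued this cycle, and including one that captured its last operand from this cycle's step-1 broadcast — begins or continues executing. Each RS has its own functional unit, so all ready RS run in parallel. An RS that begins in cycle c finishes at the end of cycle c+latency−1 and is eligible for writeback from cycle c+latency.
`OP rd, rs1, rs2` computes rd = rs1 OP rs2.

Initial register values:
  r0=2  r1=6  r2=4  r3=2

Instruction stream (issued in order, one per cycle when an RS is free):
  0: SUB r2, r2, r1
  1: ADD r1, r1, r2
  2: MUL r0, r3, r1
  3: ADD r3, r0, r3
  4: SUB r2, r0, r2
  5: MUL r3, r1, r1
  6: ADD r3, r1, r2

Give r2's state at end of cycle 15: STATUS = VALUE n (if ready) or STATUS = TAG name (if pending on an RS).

  c1: issue SUB r2<-Add1  regs: r0:2,r1:6,r2:Add1,r3:2
  c2: issue ADD r1<-Add2  regs: r0:2,r1:Add2,r2:Add1,r3:2
  c3: CDB Add1=-2; issue MUL r0<-Mul1  regs: r0:Mul1,r1:Add2,r2:-2,r3:2
  c4: issue ADD r3<-Add1  regs: r0:Mul1,r1:Add2,r2:-2,r3:Add1
  c5: CDB Add2=4; issue SUB r2<-Add2  regs: r0:Mul1,r1:4,r2:Add2,r3:Add1
  c6: issue MUL r3<-Mul2  regs: r0:Mul1,r1:4,r2:Add2,r3:Mul2
  c7: stall  regs: r0:Mul1,r1:4,r2:Add2,r3:Mul2
  c8: stall  regs: r0:Mul1,r1:4,r2:Add2,r3:Mul2
  c9: stall  regs: r0:Mul1,r1:4,r2:Add2,r3:Mul2
  c10: CDB Mul1=8; stall  regs: r0:8,r1:4,r2:Add2,r3:Mul2
  c11: CDB Mul2=16; stall  regs: r0:8,r1:4,r2:Add2,r3:16
  c12: CDB Add1=10; issue ADD r3<-Add1  regs: r0:8,r1:4,r2:Add2,r3:Add1
  c13: CDB Add2=10  regs: r0:8,r1:4,r2:10,r3:Add1
  c14: -  regs: r0:8,r1:4,r2:10,r3:Add1
  c15: CDB Add1=14  regs: r0:8,r1:4,r2:10,r3:14

STATUS = VALUE 10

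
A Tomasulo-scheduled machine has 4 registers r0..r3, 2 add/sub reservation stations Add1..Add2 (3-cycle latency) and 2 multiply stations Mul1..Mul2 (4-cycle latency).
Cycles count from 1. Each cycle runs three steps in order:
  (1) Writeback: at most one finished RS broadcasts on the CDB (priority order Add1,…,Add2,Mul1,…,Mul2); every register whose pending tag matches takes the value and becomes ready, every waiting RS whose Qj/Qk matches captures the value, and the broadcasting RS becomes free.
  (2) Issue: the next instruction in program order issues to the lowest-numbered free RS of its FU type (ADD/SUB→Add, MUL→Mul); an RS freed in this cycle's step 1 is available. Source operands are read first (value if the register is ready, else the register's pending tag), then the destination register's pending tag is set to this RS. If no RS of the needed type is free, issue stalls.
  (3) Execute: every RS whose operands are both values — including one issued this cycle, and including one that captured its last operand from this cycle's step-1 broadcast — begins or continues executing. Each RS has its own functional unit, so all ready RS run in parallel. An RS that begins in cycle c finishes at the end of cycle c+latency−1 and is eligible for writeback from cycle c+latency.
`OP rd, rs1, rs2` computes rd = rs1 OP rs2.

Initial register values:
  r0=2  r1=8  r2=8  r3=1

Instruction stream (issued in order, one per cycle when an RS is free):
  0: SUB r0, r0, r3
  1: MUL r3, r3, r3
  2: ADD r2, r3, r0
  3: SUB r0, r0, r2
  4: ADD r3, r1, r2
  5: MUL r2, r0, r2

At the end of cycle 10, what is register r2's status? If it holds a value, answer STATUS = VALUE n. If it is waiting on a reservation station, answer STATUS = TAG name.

STATUS = TAG Mul1

  c1: issue SUB r0<-Add1  regs: r0:Add1,r1:8,r2:8,r3:1
  c2: issue MUL r3<-Mul1  regs: r0:Add1,r1:8,r2:8,r3:Mul1
  c3: issue ADD r2<-Add2  regs: r0:Add1,r1:8,r2:Add2,r3:Mul1
  c4: CDB Add1=1; issue SUB r0<-Add1  regs: r0:Add1,r1:8,r2:Add2,r3:Mul1
  c5: stall  regs: r0:Add1,r1:8,r2:Add2,r3:Mul1
  c6: CDB Mul1=1; stall  regs: r0:Add1,r1:8,r2:Add2,r3:1
  c7: stall  regs: r0:Add1,r1:8,r2:Add2,r3:1
  c8: stall  regs: r0:Add1,r1:8,r2:Add2,r3:1
  c9: CDB Add2=2; issue ADD r3<-Add2  regs: r0:Add1,r1:8,r2:2,r3:Add2
  c10: issue MUL r2<-Mul1  regs: r0:Add1,r1:8,r2:Mul1,r3:Add2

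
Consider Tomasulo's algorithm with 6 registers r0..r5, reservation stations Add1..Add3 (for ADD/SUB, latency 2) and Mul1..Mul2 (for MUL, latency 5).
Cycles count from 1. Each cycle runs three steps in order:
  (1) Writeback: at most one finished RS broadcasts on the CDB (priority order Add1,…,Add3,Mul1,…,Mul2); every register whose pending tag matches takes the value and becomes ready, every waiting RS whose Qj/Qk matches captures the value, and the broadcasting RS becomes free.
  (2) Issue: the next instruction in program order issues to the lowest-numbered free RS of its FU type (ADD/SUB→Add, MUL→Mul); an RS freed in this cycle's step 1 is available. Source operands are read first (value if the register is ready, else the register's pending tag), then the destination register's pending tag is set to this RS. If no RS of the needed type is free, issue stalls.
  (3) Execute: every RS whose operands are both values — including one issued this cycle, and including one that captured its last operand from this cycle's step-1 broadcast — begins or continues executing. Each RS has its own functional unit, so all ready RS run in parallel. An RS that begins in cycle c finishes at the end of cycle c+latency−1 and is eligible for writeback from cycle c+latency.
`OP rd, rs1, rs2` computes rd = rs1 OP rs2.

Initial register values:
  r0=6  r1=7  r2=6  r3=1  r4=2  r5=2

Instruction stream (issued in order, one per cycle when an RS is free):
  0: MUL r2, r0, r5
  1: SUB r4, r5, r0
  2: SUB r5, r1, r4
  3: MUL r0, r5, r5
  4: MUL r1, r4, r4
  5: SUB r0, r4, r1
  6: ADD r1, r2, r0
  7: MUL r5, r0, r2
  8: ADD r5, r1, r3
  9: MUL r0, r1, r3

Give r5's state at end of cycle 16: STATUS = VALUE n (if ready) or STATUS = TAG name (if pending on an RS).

STATUS = TAG Add3

cycle 1: issue MUL r2<-Mul1 // r0:6,r1:7,r2:Mul1,r3:1,r4:2,r5:2
cycle 2: issue SUB r4<-Add1 // r0:6,r1:7,r2:Mul1,r3:1,r4:Add1,r5:2
cycle 3: issue SUB r5<-Add2 // r0:6,r1:7,r2:Mul1,r3:1,r4:Add1,r5:Add2
cycle 4: CDB Add1=-4; issue MUL r0<-Mul2 // r0:Mul2,r1:7,r2:Mul1,r3:1,r4:-4,r5:Add2
cycle 5: stall // r0:Mul2,r1:7,r2:Mul1,r3:1,r4:-4,r5:Add2
cycle 6: CDB Add2=11; stall // r0:Mul2,r1:7,r2:Mul1,r3:1,r4:-4,r5:11
cycle 7: CDB Mul1=12; issue MUL r1<-Mul1 // r0:Mul2,r1:Mul1,r2:12,r3:1,r4:-4,r5:11
cycle 8: issue SUB r0<-Add1 // r0:Add1,r1:Mul1,r2:12,r3:1,r4:-4,r5:11
cycle 9: issue ADD r1<-Add2 // r0:Add1,r1:Add2,r2:12,r3:1,r4:-4,r5:11
cycle 10: stall // r0:Add1,r1:Add2,r2:12,r3:1,r4:-4,r5:11
cycle 11: CDB Mul2=121; issue MUL r5<-Mul2 // r0:Add1,r1:Add2,r2:12,r3:1,r4:-4,r5:Mul2
cycle 12: CDB Mul1=16; issue ADD r5<-Add3 // r0:Add1,r1:Add2,r2:12,r3:1,r4:-4,r5:Add3
cycle 13: issue MUL r0<-Mul1 // r0:Mul1,r1:Add2,r2:12,r3:1,r4:-4,r5:Add3
cycle 14: CDB Add1=-20 // r0:Mul1,r1:Add2,r2:12,r3:1,r4:-4,r5:Add3
cycle 15: - // r0:Mul1,r1:Add2,r2:12,r3:1,r4:-4,r5:Add3
cycle 16: CDB Add2=-8 // r0:Mul1,r1:-8,r2:12,r3:1,r4:-4,r5:Add3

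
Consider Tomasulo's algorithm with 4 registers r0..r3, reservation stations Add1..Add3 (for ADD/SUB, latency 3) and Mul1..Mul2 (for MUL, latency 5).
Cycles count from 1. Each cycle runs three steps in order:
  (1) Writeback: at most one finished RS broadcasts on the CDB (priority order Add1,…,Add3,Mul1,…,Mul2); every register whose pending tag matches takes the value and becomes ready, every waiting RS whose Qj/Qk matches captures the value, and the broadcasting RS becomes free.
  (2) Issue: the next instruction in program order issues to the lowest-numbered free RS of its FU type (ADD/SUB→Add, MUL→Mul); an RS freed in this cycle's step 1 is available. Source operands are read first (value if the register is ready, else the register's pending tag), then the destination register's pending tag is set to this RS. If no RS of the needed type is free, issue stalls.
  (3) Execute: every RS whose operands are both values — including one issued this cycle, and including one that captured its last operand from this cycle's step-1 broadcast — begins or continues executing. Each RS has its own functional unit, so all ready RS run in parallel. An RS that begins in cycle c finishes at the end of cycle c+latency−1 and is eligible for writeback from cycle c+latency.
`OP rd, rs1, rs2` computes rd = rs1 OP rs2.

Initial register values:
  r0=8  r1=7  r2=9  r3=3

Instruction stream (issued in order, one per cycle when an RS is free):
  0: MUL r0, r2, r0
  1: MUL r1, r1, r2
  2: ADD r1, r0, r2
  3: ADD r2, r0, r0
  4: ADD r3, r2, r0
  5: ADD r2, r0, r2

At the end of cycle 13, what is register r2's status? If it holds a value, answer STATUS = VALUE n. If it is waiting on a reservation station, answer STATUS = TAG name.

STATUS = VALUE 216

  c1: issue MUL r0<-Mul1  regs: r0:Mul1,r1:7,r2:9,r3:3
  c2: issue MUL r1<-Mul2  regs: r0:Mul1,r1:Mul2,r2:9,r3:3
  c3: issue ADD r1<-Add1  regs: r0:Mul1,r1:Add1,r2:9,r3:3
  c4: issue ADD r2<-Add2  regs: r0:Mul1,r1:Add1,r2:Add2,r3:3
  c5: issue ADD r3<-Add3  regs: r0:Mul1,r1:Add1,r2:Add2,r3:Add3
  c6: CDB Mul1=72; stall  regs: r0:72,r1:Add1,r2:Add2,r3:Add3
  c7: CDB Mul2=63; stall  regs: r0:72,r1:Add1,r2:Add2,r3:Add3
  c8: stall  regs: r0:72,r1:Add1,r2:Add2,r3:Add3
  c9: CDB Add1=81; issue ADD r2<-Add1  regs: r0:72,r1:81,r2:Add1,r3:Add3
  c10: CDB Add2=144  regs: r0:72,r1:81,r2:Add1,r3:Add3
  c11: -  regs: r0:72,r1:81,r2:Add1,r3:Add3
  c12: -  regs: r0:72,r1:81,r2:Add1,r3:Add3
  c13: CDB Add1=216  regs: r0:72,r1:81,r2:216,r3:Add3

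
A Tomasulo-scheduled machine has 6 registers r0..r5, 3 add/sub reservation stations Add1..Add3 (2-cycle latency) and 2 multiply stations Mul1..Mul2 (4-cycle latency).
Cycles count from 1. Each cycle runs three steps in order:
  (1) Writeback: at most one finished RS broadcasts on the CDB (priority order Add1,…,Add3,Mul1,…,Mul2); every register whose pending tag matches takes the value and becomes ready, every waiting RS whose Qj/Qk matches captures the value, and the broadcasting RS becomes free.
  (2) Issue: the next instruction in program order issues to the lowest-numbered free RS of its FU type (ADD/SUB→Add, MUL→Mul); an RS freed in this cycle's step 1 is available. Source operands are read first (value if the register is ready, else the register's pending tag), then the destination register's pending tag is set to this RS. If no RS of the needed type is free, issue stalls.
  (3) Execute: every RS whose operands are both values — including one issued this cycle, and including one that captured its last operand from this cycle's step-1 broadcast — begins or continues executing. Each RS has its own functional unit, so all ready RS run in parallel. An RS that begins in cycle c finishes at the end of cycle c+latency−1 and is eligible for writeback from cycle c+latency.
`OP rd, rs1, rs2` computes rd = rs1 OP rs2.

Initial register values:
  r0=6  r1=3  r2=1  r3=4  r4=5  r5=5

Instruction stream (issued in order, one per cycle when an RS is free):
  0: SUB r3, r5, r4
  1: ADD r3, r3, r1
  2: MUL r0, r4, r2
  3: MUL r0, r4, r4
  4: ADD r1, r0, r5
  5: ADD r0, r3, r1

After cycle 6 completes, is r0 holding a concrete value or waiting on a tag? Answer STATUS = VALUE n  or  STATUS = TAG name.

STATUS = TAG Add2

  c1: issue SUB r3<-Add1  regs: r0:6,r1:3,r2:1,r3:Add1,r4:5,r5:5
  c2: issue ADD r3<-Add2  regs: r0:6,r1:3,r2:1,r3:Add2,r4:5,r5:5
  c3: CDB Add1=0; issue MUL r0<-Mul1  regs: r0:Mul1,r1:3,r2:1,r3:Add2,r4:5,r5:5
  c4: issue MUL r0<-Mul2  regs: r0:Mul2,r1:3,r2:1,r3:Add2,r4:5,r5:5
  c5: CDB Add2=3; issue ADD r1<-Add1  regs: r0:Mul2,r1:Add1,r2:1,r3:3,r4:5,r5:5
  c6: issue ADD r0<-Add2  regs: r0:Add2,r1:Add1,r2:1,r3:3,r4:5,r5:5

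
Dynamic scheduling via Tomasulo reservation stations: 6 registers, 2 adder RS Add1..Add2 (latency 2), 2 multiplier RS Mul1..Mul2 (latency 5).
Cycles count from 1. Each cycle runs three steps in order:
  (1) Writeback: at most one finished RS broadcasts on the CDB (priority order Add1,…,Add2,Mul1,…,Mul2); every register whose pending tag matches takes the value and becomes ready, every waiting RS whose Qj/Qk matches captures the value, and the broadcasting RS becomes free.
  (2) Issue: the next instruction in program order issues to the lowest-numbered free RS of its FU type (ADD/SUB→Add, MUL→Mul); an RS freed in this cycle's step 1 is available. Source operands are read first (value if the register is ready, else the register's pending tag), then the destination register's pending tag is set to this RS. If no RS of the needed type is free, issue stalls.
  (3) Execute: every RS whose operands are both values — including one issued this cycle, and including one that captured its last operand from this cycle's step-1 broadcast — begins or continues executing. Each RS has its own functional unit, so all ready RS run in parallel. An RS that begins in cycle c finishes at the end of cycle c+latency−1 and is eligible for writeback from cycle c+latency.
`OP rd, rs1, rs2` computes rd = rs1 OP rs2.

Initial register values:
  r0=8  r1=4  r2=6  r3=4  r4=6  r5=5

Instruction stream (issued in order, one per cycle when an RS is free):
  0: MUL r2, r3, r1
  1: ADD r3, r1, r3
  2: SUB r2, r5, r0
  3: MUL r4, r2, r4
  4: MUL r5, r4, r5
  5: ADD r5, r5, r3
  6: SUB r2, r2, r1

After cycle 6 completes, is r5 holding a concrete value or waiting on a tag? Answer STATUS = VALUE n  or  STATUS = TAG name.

  c1: issue MUL r2<-Mul1  regs: r0:8,r1:4,r2:Mul1,r3:4,r4:6,r5:5
  c2: issue ADD r3<-Add1  regs: r0:8,r1:4,r2:Mul1,r3:Add1,r4:6,r5:5
  c3: issue SUB r2<-Add2  regs: r0:8,r1:4,r2:Add2,r3:Add1,r4:6,r5:5
  c4: CDB Add1=8; issue MUL r4<-Mul2  regs: r0:8,r1:4,r2:Add2,r3:8,r4:Mul2,r5:5
  c5: CDB Add2=-3; stall  regs: r0:8,r1:4,r2:-3,r3:8,r4:Mul2,r5:5
  c6: CDB Mul1=16; issue MUL r5<-Mul1  regs: r0:8,r1:4,r2:-3,r3:8,r4:Mul2,r5:Mul1

STATUS = TAG Mul1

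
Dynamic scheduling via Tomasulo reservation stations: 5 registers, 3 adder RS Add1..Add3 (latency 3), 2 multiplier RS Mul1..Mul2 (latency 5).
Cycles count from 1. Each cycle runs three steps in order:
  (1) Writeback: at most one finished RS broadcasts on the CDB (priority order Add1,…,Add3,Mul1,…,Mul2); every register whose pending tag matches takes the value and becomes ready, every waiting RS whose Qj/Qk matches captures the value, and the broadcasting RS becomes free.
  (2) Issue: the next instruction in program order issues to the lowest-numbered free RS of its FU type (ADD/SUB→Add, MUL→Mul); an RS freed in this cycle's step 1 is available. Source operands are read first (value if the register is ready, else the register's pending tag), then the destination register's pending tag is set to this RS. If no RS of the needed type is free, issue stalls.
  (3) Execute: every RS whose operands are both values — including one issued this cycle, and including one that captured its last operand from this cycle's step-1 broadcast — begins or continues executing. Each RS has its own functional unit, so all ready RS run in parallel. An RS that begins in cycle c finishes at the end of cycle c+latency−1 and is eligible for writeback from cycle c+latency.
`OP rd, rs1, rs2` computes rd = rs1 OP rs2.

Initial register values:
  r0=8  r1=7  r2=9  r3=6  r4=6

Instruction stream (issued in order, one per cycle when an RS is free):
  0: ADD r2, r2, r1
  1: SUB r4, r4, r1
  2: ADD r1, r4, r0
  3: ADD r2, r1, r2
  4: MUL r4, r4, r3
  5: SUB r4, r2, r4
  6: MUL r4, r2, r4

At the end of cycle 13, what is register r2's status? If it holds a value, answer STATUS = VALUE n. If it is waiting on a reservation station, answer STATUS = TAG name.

  c1: issue ADD r2<-Add1  regs: r0:8,r1:7,r2:Add1,r3:6,r4:6
  c2: issue SUB r4<-Add2  regs: r0:8,r1:7,r2:Add1,r3:6,r4:Add2
  c3: issue ADD r1<-Add3  regs: r0:8,r1:Add3,r2:Add1,r3:6,r4:Add2
  c4: CDB Add1=16; issue ADD r2<-Add1  regs: r0:8,r1:Add3,r2:Add1,r3:6,r4:Add2
  c5: CDB Add2=-1; issue MUL r4<-Mul1  regs: r0:8,r1:Add3,r2:Add1,r3:6,r4:Mul1
  c6: issue SUB r4<-Add2  regs: r0:8,r1:Add3,r2:Add1,r3:6,r4:Add2
  c7: issue MUL r4<-Mul2  regs: r0:8,r1:Add3,r2:Add1,r3:6,r4:Mul2
  c8: CDB Add3=7  regs: r0:8,r1:7,r2:Add1,r3:6,r4:Mul2
  c9: -  regs: r0:8,r1:7,r2:Add1,r3:6,r4:Mul2
  c10: CDB Mul1=-6  regs: r0:8,r1:7,r2:Add1,r3:6,r4:Mul2
  c11: CDB Add1=23  regs: r0:8,r1:7,r2:23,r3:6,r4:Mul2
  c12: -  regs: r0:8,r1:7,r2:23,r3:6,r4:Mul2
  c13: -  regs: r0:8,r1:7,r2:23,r3:6,r4:Mul2

STATUS = VALUE 23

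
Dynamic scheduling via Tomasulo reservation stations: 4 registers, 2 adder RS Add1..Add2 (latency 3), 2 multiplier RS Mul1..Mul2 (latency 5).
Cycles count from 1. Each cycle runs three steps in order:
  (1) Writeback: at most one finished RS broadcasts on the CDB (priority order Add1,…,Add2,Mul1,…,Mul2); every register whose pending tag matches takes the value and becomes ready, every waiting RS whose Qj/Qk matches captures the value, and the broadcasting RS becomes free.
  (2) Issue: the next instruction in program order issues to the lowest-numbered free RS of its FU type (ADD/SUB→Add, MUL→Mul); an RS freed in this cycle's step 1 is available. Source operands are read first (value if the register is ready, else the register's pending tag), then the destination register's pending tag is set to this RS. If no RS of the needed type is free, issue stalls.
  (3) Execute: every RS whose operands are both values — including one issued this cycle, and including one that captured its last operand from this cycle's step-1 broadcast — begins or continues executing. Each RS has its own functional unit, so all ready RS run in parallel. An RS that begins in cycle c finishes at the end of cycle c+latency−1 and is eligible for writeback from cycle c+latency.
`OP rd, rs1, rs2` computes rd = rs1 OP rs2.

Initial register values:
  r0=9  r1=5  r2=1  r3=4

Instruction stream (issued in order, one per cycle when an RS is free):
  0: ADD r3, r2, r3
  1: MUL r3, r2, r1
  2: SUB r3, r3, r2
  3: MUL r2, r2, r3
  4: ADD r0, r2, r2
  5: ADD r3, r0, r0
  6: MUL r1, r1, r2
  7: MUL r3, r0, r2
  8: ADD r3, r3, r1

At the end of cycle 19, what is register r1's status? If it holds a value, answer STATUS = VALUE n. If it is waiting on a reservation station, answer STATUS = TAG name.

cycle 1: issue ADD r3<-Add1 // r0:9,r1:5,r2:1,r3:Add1
cycle 2: issue MUL r3<-Mul1 // r0:9,r1:5,r2:1,r3:Mul1
cycle 3: issue SUB r3<-Add2 // r0:9,r1:5,r2:1,r3:Add2
cycle 4: CDB Add1=5; issue MUL r2<-Mul2 // r0:9,r1:5,r2:Mul2,r3:Add2
cycle 5: issue ADD r0<-Add1 // r0:Add1,r1:5,r2:Mul2,r3:Add2
cycle 6: stall // r0:Add1,r1:5,r2:Mul2,r3:Add2
cycle 7: CDB Mul1=5; stall // r0:Add1,r1:5,r2:Mul2,r3:Add2
cycle 8: stall // r0:Add1,r1:5,r2:Mul2,r3:Add2
cycle 9: stall // r0:Add1,r1:5,r2:Mul2,r3:Add2
cycle 10: CDB Add2=4; issue ADD r3<-Add2 // r0:Add1,r1:5,r2:Mul2,r3:Add2
cycle 11: issue MUL r1<-Mul1 // r0:Add1,r1:Mul1,r2:Mul2,r3:Add2
cycle 12: stall // r0:Add1,r1:Mul1,r2:Mul2,r3:Add2
cycle 13: stall // r0:Add1,r1:Mul1,r2:Mul2,r3:Add2
cycle 14: stall // r0:Add1,r1:Mul1,r2:Mul2,r3:Add2
cycle 15: CDB Mul2=4; issue MUL r3<-Mul2 // r0:Add1,r1:Mul1,r2:4,r3:Mul2
cycle 16: stall // r0:Add1,r1:Mul1,r2:4,r3:Mul2
cycle 17: stall // r0:Add1,r1:Mul1,r2:4,r3:Mul2
cycle 18: CDB Add1=8; issue ADD r3<-Add1 // r0:8,r1:Mul1,r2:4,r3:Add1
cycle 19: - // r0:8,r1:Mul1,r2:4,r3:Add1

STATUS = TAG Mul1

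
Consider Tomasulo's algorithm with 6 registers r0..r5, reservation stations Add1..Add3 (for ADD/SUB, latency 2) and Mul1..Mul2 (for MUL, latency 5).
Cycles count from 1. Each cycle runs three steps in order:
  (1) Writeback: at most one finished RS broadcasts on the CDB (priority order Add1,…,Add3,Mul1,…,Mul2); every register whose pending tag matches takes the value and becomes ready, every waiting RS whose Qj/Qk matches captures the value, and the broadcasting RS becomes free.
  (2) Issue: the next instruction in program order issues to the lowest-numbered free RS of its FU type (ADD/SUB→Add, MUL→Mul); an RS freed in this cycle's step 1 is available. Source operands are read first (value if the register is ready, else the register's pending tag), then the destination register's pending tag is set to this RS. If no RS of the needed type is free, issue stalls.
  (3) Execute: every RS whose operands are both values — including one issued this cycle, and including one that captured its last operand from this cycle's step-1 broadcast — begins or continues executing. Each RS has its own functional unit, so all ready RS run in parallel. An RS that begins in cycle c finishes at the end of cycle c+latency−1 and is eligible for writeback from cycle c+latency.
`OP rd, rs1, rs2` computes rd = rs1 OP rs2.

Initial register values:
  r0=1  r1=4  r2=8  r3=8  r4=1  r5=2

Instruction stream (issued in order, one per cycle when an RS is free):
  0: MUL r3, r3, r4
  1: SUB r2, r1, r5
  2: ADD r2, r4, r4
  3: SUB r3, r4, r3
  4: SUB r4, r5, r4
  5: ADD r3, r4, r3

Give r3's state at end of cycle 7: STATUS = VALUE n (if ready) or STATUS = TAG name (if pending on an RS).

STATUS = TAG Add3

  c1: issue MUL r3<-Mul1  regs: r0:1,r1:4,r2:8,r3:Mul1,r4:1,r5:2
  c2: issue SUB r2<-Add1  regs: r0:1,r1:4,r2:Add1,r3:Mul1,r4:1,r5:2
  c3: issue ADD r2<-Add2  regs: r0:1,r1:4,r2:Add2,r3:Mul1,r4:1,r5:2
  c4: CDB Add1=2; issue SUB r3<-Add1  regs: r0:1,r1:4,r2:Add2,r3:Add1,r4:1,r5:2
  c5: CDB Add2=2; issue SUB r4<-Add2  regs: r0:1,r1:4,r2:2,r3:Add1,r4:Add2,r5:2
  c6: CDB Mul1=8; issue ADD r3<-Add3  regs: r0:1,r1:4,r2:2,r3:Add3,r4:Add2,r5:2
  c7: CDB Add2=1  regs: r0:1,r1:4,r2:2,r3:Add3,r4:1,r5:2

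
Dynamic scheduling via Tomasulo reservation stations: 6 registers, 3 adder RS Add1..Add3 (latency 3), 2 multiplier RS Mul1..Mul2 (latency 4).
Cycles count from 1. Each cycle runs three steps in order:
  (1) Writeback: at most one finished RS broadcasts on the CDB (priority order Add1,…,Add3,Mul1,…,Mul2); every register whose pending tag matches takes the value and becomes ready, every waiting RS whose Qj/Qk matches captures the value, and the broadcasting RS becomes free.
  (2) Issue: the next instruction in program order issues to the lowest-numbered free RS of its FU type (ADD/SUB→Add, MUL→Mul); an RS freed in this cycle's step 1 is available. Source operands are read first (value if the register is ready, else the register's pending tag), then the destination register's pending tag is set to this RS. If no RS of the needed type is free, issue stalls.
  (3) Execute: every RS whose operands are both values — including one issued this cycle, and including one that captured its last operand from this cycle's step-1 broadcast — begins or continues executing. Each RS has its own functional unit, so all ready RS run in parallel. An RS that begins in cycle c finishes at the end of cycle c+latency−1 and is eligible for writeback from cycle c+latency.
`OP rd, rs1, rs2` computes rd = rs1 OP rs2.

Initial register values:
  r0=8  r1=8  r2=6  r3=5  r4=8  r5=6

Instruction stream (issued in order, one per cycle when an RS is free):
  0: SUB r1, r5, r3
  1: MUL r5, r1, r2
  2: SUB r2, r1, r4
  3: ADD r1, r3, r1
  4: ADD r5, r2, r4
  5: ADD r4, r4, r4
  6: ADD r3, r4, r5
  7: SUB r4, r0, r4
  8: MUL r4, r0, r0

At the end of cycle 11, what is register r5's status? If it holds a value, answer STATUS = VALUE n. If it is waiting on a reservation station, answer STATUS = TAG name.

  c1: issue SUB r1<-Add1  regs: r0:8,r1:Add1,r2:6,r3:5,r4:8,r5:6
  c2: issue MUL r5<-Mul1  regs: r0:8,r1:Add1,r2:6,r3:5,r4:8,r5:Mul1
  c3: issue SUB r2<-Add2  regs: r0:8,r1:Add1,r2:Add2,r3:5,r4:8,r5:Mul1
  c4: CDB Add1=1; issue ADD r1<-Add1  regs: r0:8,r1:Add1,r2:Add2,r3:5,r4:8,r5:Mul1
  c5: issue ADD r5<-Add3  regs: r0:8,r1:Add1,r2:Add2,r3:5,r4:8,r5:Add3
  c6: stall  regs: r0:8,r1:Add1,r2:Add2,r3:5,r4:8,r5:Add3
  c7: CDB Add1=6; issue ADD r4<-Add1  regs: r0:8,r1:6,r2:Add2,r3:5,r4:Add1,r5:Add3
  c8: CDB Add2=-7; issue ADD r3<-Add2  regs: r0:8,r1:6,r2:-7,r3:Add2,r4:Add1,r5:Add3
  c9: CDB Mul1=6; stall  regs: r0:8,r1:6,r2:-7,r3:Add2,r4:Add1,r5:Add3
  c10: CDB Add1=16; issue SUB r4<-Add1  regs: r0:8,r1:6,r2:-7,r3:Add2,r4:Add1,r5:Add3
  c11: CDB Add3=1; issue MUL r4<-Mul1  regs: r0:8,r1:6,r2:-7,r3:Add2,r4:Mul1,r5:1

STATUS = VALUE 1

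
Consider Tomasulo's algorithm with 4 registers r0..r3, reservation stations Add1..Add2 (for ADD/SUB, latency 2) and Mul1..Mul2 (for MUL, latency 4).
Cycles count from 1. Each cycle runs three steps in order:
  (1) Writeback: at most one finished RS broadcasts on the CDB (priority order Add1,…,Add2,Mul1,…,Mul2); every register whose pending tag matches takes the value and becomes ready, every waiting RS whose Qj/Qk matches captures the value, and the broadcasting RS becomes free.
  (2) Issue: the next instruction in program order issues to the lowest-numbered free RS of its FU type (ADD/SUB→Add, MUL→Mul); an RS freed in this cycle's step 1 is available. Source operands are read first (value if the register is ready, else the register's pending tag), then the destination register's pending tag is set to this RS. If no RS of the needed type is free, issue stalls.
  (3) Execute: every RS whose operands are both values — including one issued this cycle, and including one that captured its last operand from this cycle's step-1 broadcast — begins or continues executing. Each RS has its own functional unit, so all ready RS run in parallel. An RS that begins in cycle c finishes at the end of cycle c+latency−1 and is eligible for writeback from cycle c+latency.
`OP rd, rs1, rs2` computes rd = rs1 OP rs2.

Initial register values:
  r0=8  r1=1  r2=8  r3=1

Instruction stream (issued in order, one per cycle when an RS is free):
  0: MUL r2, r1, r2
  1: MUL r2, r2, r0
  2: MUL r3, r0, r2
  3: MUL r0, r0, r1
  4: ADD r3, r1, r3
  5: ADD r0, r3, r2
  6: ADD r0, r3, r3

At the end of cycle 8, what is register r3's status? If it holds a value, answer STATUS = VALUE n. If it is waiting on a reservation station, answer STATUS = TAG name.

STATUS = TAG Mul1

c1: issue MUL r2<-Mul1 | r0:8,r1:1,r2:Mul1,r3:1
c2: issue MUL r2<-Mul2 | r0:8,r1:1,r2:Mul2,r3:1
c3: stall | r0:8,r1:1,r2:Mul2,r3:1
c4: stall | r0:8,r1:1,r2:Mul2,r3:1
c5: CDB Mul1=8; issue MUL r3<-Mul1 | r0:8,r1:1,r2:Mul2,r3:Mul1
c6: stall | r0:8,r1:1,r2:Mul2,r3:Mul1
c7: stall | r0:8,r1:1,r2:Mul2,r3:Mul1
c8: stall | r0:8,r1:1,r2:Mul2,r3:Mul1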